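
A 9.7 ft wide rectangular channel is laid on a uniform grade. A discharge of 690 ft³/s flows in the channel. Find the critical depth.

y_c = 5.4 ft

For a rectangular channel, critical depth y_c = (q²/g)^(1/3) where q = Q/b = 690/9.7 = 71.13 ft²/s.
So y_c = (71.13²/32.2)^(1/3) = 5.4 ft.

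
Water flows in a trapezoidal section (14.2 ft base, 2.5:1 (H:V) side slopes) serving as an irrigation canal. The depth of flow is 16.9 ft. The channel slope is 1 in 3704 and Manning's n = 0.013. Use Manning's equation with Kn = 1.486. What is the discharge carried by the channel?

Q = 7790 ft³/s

With bottom width b = 14.2 ft and side slope z = 2.5: A = (b + zy)y = (14.2 + 2.5×16.9)×16.9 = 954 ft²; P = b + 2y√(1+z²) = 14.2 + 2×16.9×2.693 = 105.2 ft.
Hydraulic radius R = A/P = 954/105.2 = 9.068 ft.
Manning's equation: Q = (1.486/n) A R^(2/3) S^(1/2) = (1.486/0.013) × 954 × 9.068^(2/3) × 0.00027^(1/2) = 7790 ft³/s.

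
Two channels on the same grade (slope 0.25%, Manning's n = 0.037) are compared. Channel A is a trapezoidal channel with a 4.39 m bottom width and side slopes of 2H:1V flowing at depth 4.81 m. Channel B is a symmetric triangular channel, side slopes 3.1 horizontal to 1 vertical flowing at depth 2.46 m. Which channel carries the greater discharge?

channel A

Channel A: With bottom width b = 4.39 m and side slope z = 2: A = (b + zy)y = (4.39 + 2×4.81)×4.81 = 67.39 m²; P = b + 2y√(1+z²) = 4.39 + 2×4.81×2.236 = 25.9 m. Hydraulic radius R = A/P = 67.39/25.9 = 2.602 m. Q_A = (1/0.037)·67.39·2.602^(2/3)·√0.0025 = 172.3 m³/s.
Channel B: For a triangular section with side slope z = 3.1: A = zy² = 3.1×2.46² = 18.76 m²; P = 2y√(1+z²) = 2×2.46×3.257 = 16.03 m. Hydraulic radius R = A/P = 18.76/16.03 = 1.171 m. Q_B = (1/0.037)·18.76·1.171^(2/3)·√0.0025 = 28.16 m³/s.
Q_A = 172.3 m³/s vs Q_B = 28.16 m³/s, so channel A carries more.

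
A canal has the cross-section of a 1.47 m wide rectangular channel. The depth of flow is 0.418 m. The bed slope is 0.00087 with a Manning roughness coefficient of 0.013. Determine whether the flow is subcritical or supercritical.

subcritical

Flow area A = b·y = 1.47 × 0.418 = 0.6145 m². Wetted perimeter P = b + 2y = 1.47 + 2×0.418 = 2.306 m.
Hydraulic radius R = A/P = 0.6145/2.306 = 0.2665 m.
V = (1/n) R^(2/3) √S = (1/0.013) × 0.2665^(2/3) × √0.00087 = 0.9395 m/s. Hydraulic depth D_h = A/T = 0.6145/1.47 = 0.418 m.
Froude number Fr = V/√(g·D_h) = 0.9395/√(9.81×0.418) = 0.464, which is less than 1, so the flow is subcritical.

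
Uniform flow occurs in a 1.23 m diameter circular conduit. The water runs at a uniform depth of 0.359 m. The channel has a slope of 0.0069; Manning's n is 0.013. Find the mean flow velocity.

For a circular section of diameter D = 1.23 m at depth y = 0.359 m, the central angle is θ = 2 arccos(1 − 2y/D) = 2.283 rad. Then A = (D²/8)(θ − sin θ) = 0.2886 m² and P = Dθ/2 = 1.404 m.
Hydraulic radius R = A/P = 0.2886/1.404 = 0.2055 m.
From Manning's equation, V = (1/n) R^(2/3) S^(1/2) = (1/0.013) × 0.2055^(2/3) × 0.0069^(1/2) = 2.23 m/s.

V = 2.23 m/s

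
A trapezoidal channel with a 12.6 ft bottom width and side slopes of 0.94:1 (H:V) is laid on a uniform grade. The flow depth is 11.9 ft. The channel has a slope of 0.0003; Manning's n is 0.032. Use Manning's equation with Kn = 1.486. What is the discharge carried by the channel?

Q = 773 ft³/s

With bottom width b = 12.6 ft and side slope z = 0.94: A = (b + zy)y = (12.6 + 0.94×11.9)×11.9 = 283.1 ft²; P = b + 2y√(1+z²) = 12.6 + 2×11.9×1.372 = 45.26 ft.
Hydraulic radius R = A/P = 283.1/45.26 = 6.253 ft.
Manning's equation: Q = (1.486/n) A R^(2/3) S^(1/2) = (1.486/0.032) × 283.1 × 6.253^(2/3) × 0.0003^(1/2) = 773 ft³/s.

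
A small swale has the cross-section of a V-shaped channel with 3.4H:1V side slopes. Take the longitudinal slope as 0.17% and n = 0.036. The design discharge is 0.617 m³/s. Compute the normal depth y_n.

y_n = 0.602 m

Manning's equation rearranged: A R^(2/3) = nQ / (1·√S) = 0.036 × 0.617 / (√0.0017) = 0.5387.
At y = 0.729 m: A R^(2/3) = 0.8969 — too large.
At y = 0.42 m: A R^(2/3) = 0.2061 — too small.
At y = 0.602 m: A R^(2/3) = 0.5383 — matches.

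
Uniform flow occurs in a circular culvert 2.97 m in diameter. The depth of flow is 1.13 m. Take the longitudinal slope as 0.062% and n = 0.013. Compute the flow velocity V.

V = 1.38 m/s

For a circular section of diameter D = 2.97 m at depth y = 1.13 m, the central angle is θ = 2 arccos(1 − 2y/D) = 2.659 rad. Then A = (D²/8)(θ − sin θ) = 2.42 m² and P = Dθ/2 = 3.948 m.
Hydraulic radius R = A/P = 2.42/3.948 = 0.6129 m.
From Manning's equation, V = (1/n) R^(2/3) S^(1/2) = (1/0.013) × 0.6129^(2/3) × 0.00062^(1/2) = 1.38 m/s.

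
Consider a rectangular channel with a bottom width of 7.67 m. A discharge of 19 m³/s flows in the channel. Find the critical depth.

For a rectangular channel, critical depth y_c = (q²/g)^(1/3) where q = Q/b = 19/7.67 = 2.477 m²/s.
So y_c = (2.477²/9.81)^(1/3) = 0.855 m.

y_c = 0.855 m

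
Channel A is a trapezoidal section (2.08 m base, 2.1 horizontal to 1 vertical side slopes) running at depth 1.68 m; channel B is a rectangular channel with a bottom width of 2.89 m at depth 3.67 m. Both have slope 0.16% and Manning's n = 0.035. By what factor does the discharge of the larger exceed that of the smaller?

Channel A: With bottom width b = 2.08 m and side slope z = 2.1: A = (b + zy)y = (2.08 + 2.1×1.68)×1.68 = 9.421 m²; P = b + 2y√(1+z²) = 2.08 + 2×1.68×2.326 = 9.895 m. Hydraulic radius R = A/P = 9.421/9.895 = 0.9521 m. Q_A = (1/0.035)·9.421·0.9521^(2/3)·√0.0016 = 10.42 m³/s.
Channel B: Flow area A = b·y = 2.89 × 3.67 = 10.61 m². Wetted perimeter P = b + 2y = 2.89 + 2×3.67 = 10.23 m. Hydraulic radius R = A/P = 10.61/10.23 = 1.037 m. Q_B = (1/0.035)·10.61·1.037^(2/3)·√0.0016 = 12.42 m³/s.
The larger discharge is 12.42 m³/s and the smaller is 10.42 m³/s; the ratio is 1.19.

1.19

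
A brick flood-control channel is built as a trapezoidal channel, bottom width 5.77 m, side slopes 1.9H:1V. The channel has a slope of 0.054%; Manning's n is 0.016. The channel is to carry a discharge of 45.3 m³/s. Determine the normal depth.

Manning's equation rearranged: A R^(2/3) = nQ / (1·√S) = 0.016 × 45.3 / (√0.00054) = 31.19.
At y = 2.63 m: A R^(2/3) = 39.69 — too large.
At y = 2.33 m: A R^(2/3) = 31.22 — close enough.

y_n = 2.33 m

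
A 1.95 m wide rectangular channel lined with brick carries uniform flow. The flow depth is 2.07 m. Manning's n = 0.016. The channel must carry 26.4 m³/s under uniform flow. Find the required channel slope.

S = 0.0189

Flow area A = b·y = 1.95 × 2.07 = 4.036 m². Wetted perimeter P = b + 2y = 1.95 + 2×2.07 = 6.09 m.
Hydraulic radius R = A/P = 4.036/6.09 = 0.6628 m.
From Manning's equation, S = [nQ / (1 A R^(2/3))]² = [0.016 × 26.4 / (1 × 4.036 × 0.6628^(2/3))]² = 0.0189.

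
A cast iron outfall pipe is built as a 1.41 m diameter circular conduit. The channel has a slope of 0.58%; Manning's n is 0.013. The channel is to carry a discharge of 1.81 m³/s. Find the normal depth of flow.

y_n = 0.617 m

Manning's equation rearranged: A R^(2/3) = nQ / (1·√S) = 0.013 × 1.81 / (√0.0058) = 0.309.
Trying y = 0.727 m: A R^(2/3) = 0.4103 — too large.
Trying y = 0.485 m: A R^(2/3) = 0.1983 — too small.
Trying y = 0.617 m: A R^(2/3) = 0.3088 — matches.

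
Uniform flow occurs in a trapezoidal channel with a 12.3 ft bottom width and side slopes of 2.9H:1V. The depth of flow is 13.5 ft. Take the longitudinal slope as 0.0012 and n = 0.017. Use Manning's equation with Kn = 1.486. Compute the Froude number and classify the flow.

With bottom width b = 12.3 ft and side slope z = 2.9: A = (b + zy)y = (12.3 + 2.9×13.5)×13.5 = 694.6 ft²; P = b + 2y√(1+z²) = 12.3 + 2×13.5×3.068 = 95.12 ft.
Hydraulic radius R = A/P = 694.6/95.12 = 7.302 ft.
V = (1.486/n) R^(2/3) √S = (1.486/0.017) × 7.302^(2/3) × √0.0012 = 11.4 ft/s. Hydraulic depth D_h = A/T = 694.6/90.6 = 7.666 ft.
Froude number Fr = V/√(g·D_h) = 11.4/√(32.2×7.666) = 0.725, which is less than 1, so the flow is subcritical.

subcritical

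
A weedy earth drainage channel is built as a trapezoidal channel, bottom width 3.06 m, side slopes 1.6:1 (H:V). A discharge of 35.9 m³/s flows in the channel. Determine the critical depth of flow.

y_c = 1.77 m

At critical depth, Q² T / (g A³) = 1, i.e. A³/T = Q²/g = 35.9²/9.81 = 131.4.
Trying y = 1.54 m: A³/T = 77.07 — low.
Trying y = 2.01 m: A³/T = 211.5 — high.
Trying y = 1.77 m: A³/T = 130 — matches.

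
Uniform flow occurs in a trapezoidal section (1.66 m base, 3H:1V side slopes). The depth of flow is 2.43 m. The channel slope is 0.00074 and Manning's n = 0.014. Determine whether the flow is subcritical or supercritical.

With bottom width b = 1.66 m and side slope z = 3: A = (b + zy)y = (1.66 + 3×2.43)×2.43 = 21.75 m²; P = b + 2y√(1+z²) = 1.66 + 2×2.43×3.162 = 17.03 m.
Hydraulic radius R = A/P = 21.75/17.03 = 1.277 m.
V = (1/n) R^(2/3) √S = (1/0.014) × 1.277^(2/3) × √0.00074 = 2.287 m/s. Hydraulic depth D_h = A/T = 21.75/16.24 = 1.339 m.
Froude number Fr = V/√(g·D_h) = 2.287/√(9.81×1.339) = 0.631, which is less than 1, so the flow is subcritical.

subcritical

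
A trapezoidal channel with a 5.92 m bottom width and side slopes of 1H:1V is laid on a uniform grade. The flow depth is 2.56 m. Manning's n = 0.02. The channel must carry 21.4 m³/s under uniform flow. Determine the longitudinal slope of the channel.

With bottom width b = 5.92 m and side slope z = 1: A = (b + zy)y = (5.92 + 1×2.56)×2.56 = 21.71 m²; P = b + 2y√(1+z²) = 5.92 + 2×2.56×1.414 = 13.16 m.
Hydraulic radius R = A/P = 21.71/13.16 = 1.65 m.
From Manning's equation, S = [nQ / (1 A R^(2/3))]² = [0.02 × 21.4 / (1 × 21.71 × 1.65^(2/3))]² = 0.000199.

S = 0.000199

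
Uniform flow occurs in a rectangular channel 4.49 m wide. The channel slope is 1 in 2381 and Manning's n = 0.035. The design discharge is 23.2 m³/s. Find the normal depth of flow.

y_n = 6.31 m

Manning's equation rearranged: A R^(2/3) = nQ / (1·√S) = 0.035 × 23.2 / (√0.00042) = 39.62.
Trying y = 4.44 m: A R^(2/3) = 26.02 — low.
Trying y = 7.61 m: A R^(2/3) = 49.31 — high.
Trying y = 6.31 m: A R^(2/3) = 39.65 — close enough.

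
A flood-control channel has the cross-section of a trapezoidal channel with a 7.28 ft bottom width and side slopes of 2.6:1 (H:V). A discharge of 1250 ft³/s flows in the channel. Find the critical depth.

y_c = 5.55 ft

At critical depth, Q² T / (g A³) = 1, i.e. A³/T = Q²/g = 1250²/32.2 = 48520.
Trying y = 6.48 ft: A³/T = 93270 — too large.
Trying y = 4.63 ft: A³/T = 22820 — too small.
Trying y = 5.55 ft: A³/T = 48400 — ≈ 48520.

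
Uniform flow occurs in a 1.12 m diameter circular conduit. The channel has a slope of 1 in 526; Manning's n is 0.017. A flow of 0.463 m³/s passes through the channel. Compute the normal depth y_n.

y_n = 0.512 m

Manning's equation rearranged: A R^(2/3) = nQ / (1·√S) = 0.017 × 0.463 / (√0.001901) = 0.1805.
Try y = 0.358 m: A R^(2/3) = 0.09331 — low.
Try y = 0.65 m: A R^(2/3) = 0.2691 — high.
Try y = 0.512 m: A R^(2/3) = 0.1806 — ≈ 0.1805.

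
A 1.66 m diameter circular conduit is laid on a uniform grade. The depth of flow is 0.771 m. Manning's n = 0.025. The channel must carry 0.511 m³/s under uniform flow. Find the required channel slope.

S = 0.000581

For a circular section of diameter D = 1.66 m at depth y = 0.771 m, the central angle is θ = 2 arccos(1 − 2y/D) = 2.999 rad. Then A = (D²/8)(θ − sin θ) = 0.9843 m² and P = Dθ/2 = 2.489 m.
Hydraulic radius R = A/P = 0.9843/2.489 = 0.3954 m.
From Manning's equation, S = [nQ / (1 A R^(2/3))]² = [0.025 × 0.511 / (1 × 0.9843 × 0.3954^(2/3))]² = 0.000581.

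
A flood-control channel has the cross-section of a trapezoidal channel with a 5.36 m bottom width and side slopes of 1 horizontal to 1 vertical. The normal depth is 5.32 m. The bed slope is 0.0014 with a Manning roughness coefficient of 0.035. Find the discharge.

With bottom width b = 5.36 m and side slope z = 1: A = (b + zy)y = (5.36 + 1×5.32)×5.32 = 56.82 m²; P = b + 2y√(1+z²) = 5.36 + 2×5.32×1.414 = 20.41 m.
Hydraulic radius R = A/P = 56.82/20.41 = 2.784 m.
Manning's equation: Q = (1/n) A R^(2/3) S^(1/2) = (1/0.035) × 56.82 × 2.784^(2/3) × 0.0014^(1/2) = 120 m³/s.

Q = 120 m³/s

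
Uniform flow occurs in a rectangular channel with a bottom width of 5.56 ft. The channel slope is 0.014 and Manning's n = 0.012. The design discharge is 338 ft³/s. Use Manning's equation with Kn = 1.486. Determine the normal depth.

Manning's equation rearranged: A R^(2/3) = nQ / (1.486·√S) = 0.012 × 338 / (1.486 × √0.014) = 23.07.
Try y = 3.78 ft: A R^(2/3) = 28.77 — too large.
Try y = 3.19 ft: A R^(2/3) = 23.09 — close enough.

y_n = 3.19 ft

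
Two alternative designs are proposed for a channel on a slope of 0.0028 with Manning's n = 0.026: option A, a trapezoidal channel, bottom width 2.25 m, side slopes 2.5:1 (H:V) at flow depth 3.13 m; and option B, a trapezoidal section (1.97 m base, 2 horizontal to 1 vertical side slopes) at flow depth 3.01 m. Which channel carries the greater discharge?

Channel A: With bottom width b = 2.25 m and side slope z = 2.5: A = (b + zy)y = (2.25 + 2.5×3.13)×3.13 = 31.53 m²; P = b + 2y√(1+z²) = 2.25 + 2×3.13×2.693 = 19.11 m. Hydraulic radius R = A/P = 31.53/19.11 = 1.651 m. Q_A = (1/0.026)·31.53·1.651^(2/3)·√0.0028 = 89.64 m³/s.
Channel B: With bottom width b = 1.97 m and side slope z = 2: A = (b + zy)y = (1.97 + 2×3.01)×3.01 = 24.05 m²; P = b + 2y√(1+z²) = 1.97 + 2×3.01×2.236 = 15.43 m. Hydraulic radius R = A/P = 24.05/15.43 = 1.559 m. Q_B = (1/0.026)·24.05·1.559^(2/3)·√0.0028 = 65.8 m³/s.
Q_A = 89.64 m³/s vs Q_B = 65.8 m³/s, so channel A carries more.

channel A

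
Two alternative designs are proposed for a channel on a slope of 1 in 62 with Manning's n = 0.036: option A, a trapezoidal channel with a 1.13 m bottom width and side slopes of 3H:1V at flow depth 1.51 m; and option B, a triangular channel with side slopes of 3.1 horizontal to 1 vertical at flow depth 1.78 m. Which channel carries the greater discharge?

channel B

Channel A: With bottom width b = 1.13 m and side slope z = 3: A = (b + zy)y = (1.13 + 3×1.51)×1.51 = 8.547 m²; P = b + 2y√(1+z²) = 1.13 + 2×1.51×3.162 = 10.68 m. Hydraulic radius R = A/P = 8.547/10.68 = 0.8002 m. Q_A = (1/0.036)·8.547·0.8002^(2/3)·√0.01613 = 25.99 m³/s.
Channel B: For a triangular section with side slope z = 3.1: A = zy² = 3.1×1.78² = 9.822 m²; P = 2y√(1+z²) = 2×1.78×3.257 = 11.6 m. Hydraulic radius R = A/P = 9.822/11.6 = 0.847 m. Q_B = (1/0.036)·9.822·0.847^(2/3)·√0.01613 = 31.02 m³/s.
Q_A = 25.99 m³/s vs Q_B = 31.02 m³/s, so channel B carries more.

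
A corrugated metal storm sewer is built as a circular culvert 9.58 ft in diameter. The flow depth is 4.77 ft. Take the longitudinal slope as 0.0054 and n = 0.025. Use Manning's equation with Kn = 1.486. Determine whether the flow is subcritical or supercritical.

For a circular section of diameter D = 9.58 ft at depth y = 4.77 ft, the central angle is θ = 2 arccos(1 − 2y/D) = 3.133 rad. Then A = (D²/8)(θ − sin θ) = 35.85 ft² and P = Dθ/2 = 15.01 ft.
Hydraulic radius R = A/P = 35.85/15.01 = 2.389 ft.
V = (1.486/n) R^(2/3) √S = (1.486/0.025) × 2.389^(2/3) × √0.0054 = 7.805 ft/s. Hydraulic depth D_h = A/T = 35.85/9.58 = 3.742 ft.
Froude number Fr = V/√(g·D_h) = 7.805/√(32.2×3.742) = 0.711, which is less than 1, so the flow is subcritical.

subcritical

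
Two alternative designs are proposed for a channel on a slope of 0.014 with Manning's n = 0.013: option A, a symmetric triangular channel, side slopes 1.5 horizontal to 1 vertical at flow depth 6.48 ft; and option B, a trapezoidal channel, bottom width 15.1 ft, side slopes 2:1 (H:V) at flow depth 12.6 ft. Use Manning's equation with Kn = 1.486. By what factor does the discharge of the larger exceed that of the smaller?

15.4

Channel A: For a triangular section with side slope z = 1.5: A = zy² = 1.5×6.48² = 62.99 ft²; P = 2y√(1+z²) = 2×6.48×1.803 = 23.36 ft. Hydraulic radius R = A/P = 62.99/23.36 = 2.696 ft. Q_A = (1.486/0.013)·62.99·2.696^(2/3)·√0.014 = 1650 ft³/s.
Channel B: With bottom width b = 15.1 ft and side slope z = 2: A = (b + zy)y = (15.1 + 2×12.6)×12.6 = 507.8 ft²; P = b + 2y√(1+z²) = 15.1 + 2×12.6×2.236 = 71.45 ft. Hydraulic radius R = A/P = 507.8/71.45 = 7.107 ft. Q_B = (1.486/0.013)·507.8·7.107^(2/3)·√0.014 = 25390 ft³/s.
The larger discharge is 25390 ft³/s and the smaller is 1650 ft³/s; the ratio is 15.4.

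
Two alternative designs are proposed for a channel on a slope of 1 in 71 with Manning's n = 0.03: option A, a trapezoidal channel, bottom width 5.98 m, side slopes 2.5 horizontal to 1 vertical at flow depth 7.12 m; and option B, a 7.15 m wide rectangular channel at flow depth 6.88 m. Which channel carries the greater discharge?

Channel A: With bottom width b = 5.98 m and side slope z = 2.5: A = (b + zy)y = (5.98 + 2.5×7.12)×7.12 = 169.3 m²; P = b + 2y√(1+z²) = 5.98 + 2×7.12×2.693 = 44.32 m. Hydraulic radius R = A/P = 169.3/44.32 = 3.82 m. Q_A = (1/0.03)·169.3·3.82^(2/3)·√0.01408 = 1637 m³/s.
Channel B: Flow area A = b·y = 7.15 × 6.88 = 49.19 m². Wetted perimeter P = b + 2y = 7.15 + 2×6.88 = 20.91 m. Hydraulic radius R = A/P = 49.19/20.91 = 2.353 m. Q_B = (1/0.03)·49.19·2.353^(2/3)·√0.01408 = 344.2 m³/s.
Q_A = 1637 m³/s vs Q_B = 344.2 m³/s, so channel A carries more.

channel A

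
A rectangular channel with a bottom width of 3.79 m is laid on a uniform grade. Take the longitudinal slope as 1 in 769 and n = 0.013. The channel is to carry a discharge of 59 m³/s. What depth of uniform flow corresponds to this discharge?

y_n = 4.61 m

Manning's equation rearranged: A R^(2/3) = nQ / (1·√S) = 0.013 × 59 / (√0.0013) = 21.27.
Trying y = 3.79 m: A R^(2/3) = 16.79 — low.
Trying y = 5.08 m: A R^(2/3) = 23.87 — high.
Trying y = 4.61 m: A R^(2/3) = 21.27 — matches.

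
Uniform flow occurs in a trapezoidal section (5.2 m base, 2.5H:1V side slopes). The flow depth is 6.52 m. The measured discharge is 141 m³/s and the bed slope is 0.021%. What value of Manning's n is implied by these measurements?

With bottom width b = 5.2 m and side slope z = 2.5: A = (b + zy)y = (5.2 + 2.5×6.52)×6.52 = 140.2 m²; P = b + 2y√(1+z²) = 5.2 + 2×6.52×2.693 = 40.31 m.
Hydraulic radius R = A/P = 140.2/40.31 = 3.477 m.
Rearranging Manning's equation: n = (1/Q) A R^(2/3) S^(1/2) = (1/141) × 140.2 × 3.477^(2/3) × √0.00021 = 0.0331.

n = 0.0331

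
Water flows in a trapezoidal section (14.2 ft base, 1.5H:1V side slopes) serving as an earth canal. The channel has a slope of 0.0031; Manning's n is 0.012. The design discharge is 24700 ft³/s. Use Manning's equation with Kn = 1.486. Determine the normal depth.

Manning's equation rearranged: A R^(2/3) = nQ / (1.486·√S) = 0.012 × 24700 / (1.486 × √0.0031) = 3582.
At y = 14.6 ft: A R^(2/3) = 2088 — too small.
At y = 21.1 ft: A R^(2/3) = 4702 — too large.
At y = 18.7 ft: A R^(2/3) = 3588 — matches.

y_n = 18.7 ft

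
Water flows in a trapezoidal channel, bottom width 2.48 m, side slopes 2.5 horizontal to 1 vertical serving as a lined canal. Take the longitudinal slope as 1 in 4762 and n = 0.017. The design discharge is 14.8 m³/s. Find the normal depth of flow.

Manning's equation rearranged: A R^(2/3) = nQ / (1·√S) = 0.017 × 14.8 / (√0.00021) = 17.36.
At y = 1.61 m: A R^(2/3) = 10.04 — short.
At y = 2.44 m: A R^(2/3) = 25.45 — over.
At y = 2.06 m: A R^(2/3) = 17.33 — matches.

y_n = 2.06 m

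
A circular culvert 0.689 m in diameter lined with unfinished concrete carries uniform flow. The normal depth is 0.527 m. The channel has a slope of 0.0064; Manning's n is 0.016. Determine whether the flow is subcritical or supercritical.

For a circular section of diameter D = 0.689 m at depth y = 0.527 m, the central angle is θ = 2 arccos(1 − 2y/D) = 4.258 rad. Then A = (D²/8)(θ − sin θ) = 0.306 m² and P = Dθ/2 = 1.467 m.
Hydraulic radius R = A/P = 0.306/1.467 = 0.2086 m.
V = (1/n) R^(2/3) √S = (1/0.016) × 0.2086^(2/3) × √0.0064 = 1.759 m/s. Hydraulic depth D_h = A/T = 0.306/0.5844 = 0.5236 m.
Froude number Fr = V/√(g·D_h) = 1.759/√(9.81×0.5236) = 0.776, which is less than 1, so the flow is subcritical.

subcritical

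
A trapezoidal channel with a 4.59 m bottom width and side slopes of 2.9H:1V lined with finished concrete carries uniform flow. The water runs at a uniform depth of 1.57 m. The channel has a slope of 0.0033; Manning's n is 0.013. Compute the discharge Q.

Q = 63.8 m³/s

With bottom width b = 4.59 m and side slope z = 2.9: A = (b + zy)y = (4.59 + 2.9×1.57)×1.57 = 14.35 m²; P = b + 2y√(1+z²) = 4.59 + 2×1.57×3.068 = 14.22 m.
Hydraulic radius R = A/P = 14.35/14.22 = 1.009 m.
Manning's equation: Q = (1/n) A R^(2/3) S^(1/2) = (1/0.013) × 14.35 × 1.009^(2/3) × 0.0033^(1/2) = 63.8 m³/s.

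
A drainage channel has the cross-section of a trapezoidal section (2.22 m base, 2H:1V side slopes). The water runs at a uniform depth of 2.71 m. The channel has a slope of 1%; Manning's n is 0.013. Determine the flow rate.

With bottom width b = 2.22 m and side slope z = 2: A = (b + zy)y = (2.22 + 2×2.71)×2.71 = 20.7 m²; P = b + 2y√(1+z²) = 2.22 + 2×2.71×2.236 = 14.34 m.
Hydraulic radius R = A/P = 20.7/14.34 = 1.444 m.
Manning's equation: Q = (1/n) A R^(2/3) S^(1/2) = (1/0.013) × 20.7 × 1.444^(2/3) × 0.01^(1/2) = 203 m³/s.

Q = 203 m³/s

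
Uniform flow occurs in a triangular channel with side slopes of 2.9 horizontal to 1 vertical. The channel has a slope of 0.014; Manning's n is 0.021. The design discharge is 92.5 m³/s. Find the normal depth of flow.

Manning's equation rearranged: A R^(2/3) = nQ / (1·√S) = 0.021 × 92.5 / (√0.014) = 16.42.
At y = 2.67 m: A R^(2/3) = 24.14 — high.
At y = 1.95 m: A R^(2/3) = 10.44 — low.
At y = 2.31 m: A R^(2/3) = 16.41 — close enough.

y_n = 2.31 m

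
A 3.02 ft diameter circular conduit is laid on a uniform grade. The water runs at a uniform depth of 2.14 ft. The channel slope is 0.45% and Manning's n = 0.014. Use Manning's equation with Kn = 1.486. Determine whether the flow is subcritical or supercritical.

subcritical

For a circular section of diameter D = 3.02 ft at depth y = 2.14 ft, the central angle is θ = 2 arccos(1 − 2y/D) = 4.002 rad. Then A = (D²/8)(θ − sin θ) = 5.427 ft² and P = Dθ/2 = 6.044 ft.
Hydraulic radius R = A/P = 5.427/6.044 = 0.8981 ft.
V = (1.486/n) R^(2/3) √S = (1.486/0.014) × 0.8981^(2/3) × √0.0045 = 6.628 ft/s. Hydraulic depth D_h = A/T = 5.427/2.745 = 1.977 ft.
Froude number Fr = V/√(g·D_h) = 6.628/√(32.2×1.977) = 0.831, which is less than 1, so the flow is subcritical.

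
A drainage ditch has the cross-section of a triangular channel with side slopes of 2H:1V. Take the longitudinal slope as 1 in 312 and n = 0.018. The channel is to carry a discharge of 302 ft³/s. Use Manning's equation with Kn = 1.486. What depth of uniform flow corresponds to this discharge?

Manning's equation rearranged: A R^(2/3) = nQ / (1.486·√S) = 0.018 × 302 / (1.486 × √0.003205) = 64.62.
Trying y = 5.69 ft: A R^(2/3) = 120.7 — high.
Trying y = 3.29 ft: A R^(2/3) = 28 — low.
Trying y = 4.5 ft: A R^(2/3) = 64.56 — matches.

y_n = 4.5 ft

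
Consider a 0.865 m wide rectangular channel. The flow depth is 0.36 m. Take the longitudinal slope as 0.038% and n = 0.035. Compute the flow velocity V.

V = 0.188 m/s

Flow area A = b·y = 0.865 × 0.36 = 0.3114 m². Wetted perimeter P = b + 2y = 0.865 + 2×0.36 = 1.585 m.
Hydraulic radius R = A/P = 0.3114/1.585 = 0.1965 m.
From Manning's equation, V = (1/n) R^(2/3) S^(1/2) = (1/0.035) × 0.1965^(2/3) × 0.00038^(1/2) = 0.188 m/s.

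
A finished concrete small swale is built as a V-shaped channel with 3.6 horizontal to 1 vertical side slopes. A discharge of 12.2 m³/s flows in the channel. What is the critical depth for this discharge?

At critical depth, Q² T / (g A³) = 1, i.e. A³/T = Q²/g = 12.2²/9.81 = 15.17.
Try y = 0.986 m: A³/T = 6.039 — low.
Try y = 1.19 m: A³/T = 15.46 — matches.

y_c = 1.19 m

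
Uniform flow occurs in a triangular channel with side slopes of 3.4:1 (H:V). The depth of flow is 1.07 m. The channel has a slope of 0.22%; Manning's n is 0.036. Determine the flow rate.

Q = 3.25 m³/s

For a triangular section with side slope z = 3.4: A = zy² = 3.4×1.07² = 3.893 m²; P = 2y√(1+z²) = 2×1.07×3.544 = 7.584 m.
Hydraulic radius R = A/P = 3.893/7.584 = 0.5133 m.
Manning's equation: Q = (1/n) A R^(2/3) S^(1/2) = (1/0.036) × 3.893 × 0.5133^(2/3) × 0.0022^(1/2) = 3.25 m³/s.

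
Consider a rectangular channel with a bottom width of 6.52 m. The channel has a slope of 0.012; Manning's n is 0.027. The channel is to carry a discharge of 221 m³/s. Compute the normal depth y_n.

y_n = 5.24 m

Manning's equation rearranged: A R^(2/3) = nQ / (1·√S) = 0.027 × 221 / (√0.012) = 54.47.
Trying y = 6.18 m: A R^(2/3) = 66.79 — over.
Trying y = 4.22 m: A R^(2/3) = 41.3 — short.
Trying y = 5.24 m: A R^(2/3) = 54.41 — close enough.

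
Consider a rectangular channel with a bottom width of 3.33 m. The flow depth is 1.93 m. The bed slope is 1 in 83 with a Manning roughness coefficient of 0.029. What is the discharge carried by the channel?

Q = 22.6 m³/s

Flow area A = b·y = 3.33 × 1.93 = 6.427 m². Wetted perimeter P = b + 2y = 3.33 + 2×1.93 = 7.19 m.
Hydraulic radius R = A/P = 6.427/7.19 = 0.8939 m.
Manning's equation: Q = (1/n) A R^(2/3) S^(1/2) = (1/0.029) × 6.427 × 0.8939^(2/3) × 0.01205^(1/2) = 22.6 m³/s.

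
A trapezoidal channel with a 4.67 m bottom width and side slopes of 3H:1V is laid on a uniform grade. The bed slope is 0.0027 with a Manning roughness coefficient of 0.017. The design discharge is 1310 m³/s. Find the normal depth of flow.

Manning's equation rearranged: A R^(2/3) = nQ / (1·√S) = 0.017 × 1310 / (√0.0027) = 428.6.
Try y = 7.61 m: A R^(2/3) = 524.1 — too large.
Try y = 5.01 m: A R^(2/3) = 192.1 — too small.
Try y = 7.01 m: A R^(2/3) = 429.1 — close enough.

y_n = 7.01 m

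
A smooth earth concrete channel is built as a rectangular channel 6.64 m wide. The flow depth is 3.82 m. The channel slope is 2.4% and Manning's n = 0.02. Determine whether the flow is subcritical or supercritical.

Flow area A = b·y = 6.64 × 3.82 = 25.36 m². Wetted perimeter P = b + 2y = 6.64 + 2×3.82 = 14.28 m.
Hydraulic radius R = A/P = 25.36/14.28 = 1.776 m.
V = (1/n) R^(2/3) √S = (1/0.02) × 1.776^(2/3) × √0.024 = 11.36 m/s. Hydraulic depth D_h = A/T = 25.36/6.64 = 3.82 m.
Froude number Fr = V/√(g·D_h) = 11.36/√(9.81×3.82) = 1.86, which is greater than 1, so the flow is supercritical.

supercritical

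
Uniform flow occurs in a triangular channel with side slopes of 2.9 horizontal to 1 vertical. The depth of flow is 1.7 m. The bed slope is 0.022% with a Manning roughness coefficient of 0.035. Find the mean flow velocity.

For a triangular section with side slope z = 2.9: A = zy² = 2.9×1.7² = 8.381 m²; P = 2y√(1+z²) = 2×1.7×3.068 = 10.43 m.
Hydraulic radius R = A/P = 8.381/10.43 = 0.8036 m.
From Manning's equation, V = (1/n) R^(2/3) S^(1/2) = (1/0.035) × 0.8036^(2/3) × 0.00022^(1/2) = 0.366 m/s.

V = 0.366 m/s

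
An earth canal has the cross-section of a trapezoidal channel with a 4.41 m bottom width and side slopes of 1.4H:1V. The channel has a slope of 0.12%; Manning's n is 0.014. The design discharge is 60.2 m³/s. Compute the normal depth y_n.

Manning's equation rearranged: A R^(2/3) = nQ / (1·√S) = 0.014 × 60.2 / (√0.0012) = 24.33.
At y = 2.66 m: A R^(2/3) = 29.54 — over.
At y = 1.68 m: A R^(2/3) = 12.21 — short.
At y = 2.41 m: A R^(2/3) = 24.33 — ≈ 24.33.

y_n = 2.41 m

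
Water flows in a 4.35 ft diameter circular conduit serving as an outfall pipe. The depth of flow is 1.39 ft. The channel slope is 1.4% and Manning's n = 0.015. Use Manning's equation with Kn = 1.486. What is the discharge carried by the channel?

For a circular section of diameter D = 4.35 ft at depth y = 1.39 ft, the central angle is θ = 2 arccos(1 − 2y/D) = 2.403 rad. Then A = (D²/8)(θ − sin θ) = 4.092 ft² and P = Dθ/2 = 5.227 ft.
Hydraulic radius R = A/P = 4.092/5.227 = 0.7829 ft.
Manning's equation: Q = (1.486/n) A R^(2/3) S^(1/2) = (1.486/0.015) × 4.092 × 0.7829^(2/3) × 0.014^(1/2) = 40.7 ft³/s.

Q = 40.7 ft³/s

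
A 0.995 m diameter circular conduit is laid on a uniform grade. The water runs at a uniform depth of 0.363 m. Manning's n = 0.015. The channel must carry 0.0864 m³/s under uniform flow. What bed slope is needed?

For a circular section of diameter D = 0.995 m at depth y = 0.363 m, the central angle is θ = 2 arccos(1 − 2y/D) = 2.594 rad. Then A = (D²/8)(θ − sin θ) = 0.2566 m² and P = Dθ/2 = 1.291 m.
Hydraulic radius R = A/P = 0.2566/1.291 = 0.1988 m.
From Manning's equation, S = [nQ / (1 A R^(2/3))]² = [0.015 × 0.0864 / (1 × 0.2566 × 0.1988^(2/3))]² = 0.00022.

S = 0.00022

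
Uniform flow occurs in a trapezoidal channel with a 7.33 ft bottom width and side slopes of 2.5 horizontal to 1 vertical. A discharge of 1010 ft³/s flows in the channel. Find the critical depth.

At critical depth, Q² T / (g A³) = 1, i.e. A³/T = Q²/g = 1010²/32.2 = 31680.
Try y = 5.88 ft: A³/T = 59180 — over.
Try y = 4.23 ft: A³/T = 15250 — short.
Try y = 5.06 ft: A³/T = 31670 — matches.

y_c = 5.06 ft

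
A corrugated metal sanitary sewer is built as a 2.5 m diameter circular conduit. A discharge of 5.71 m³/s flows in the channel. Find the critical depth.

At critical depth, Q² T / (g A³) = 1, i.e. A³/T = Q²/g = 5.71²/9.81 = 3.324.
At y = 1.28 m: A³/T = 6.475 — high.
At y = 0.799 m: A³/T = 1.06 — low.
At y = 1.08 m: A³/T = 3.381 — matches.

y_c = 1.08 m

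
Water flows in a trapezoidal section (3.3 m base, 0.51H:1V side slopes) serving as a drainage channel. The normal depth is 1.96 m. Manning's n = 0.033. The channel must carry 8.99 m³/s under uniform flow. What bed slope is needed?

S = 0.0011

With bottom width b = 3.3 m and side slope z = 0.51: A = (b + zy)y = (3.3 + 0.51×1.96)×1.96 = 8.427 m²; P = b + 2y√(1+z²) = 3.3 + 2×1.96×1.123 = 7.7 m.
Hydraulic radius R = A/P = 8.427/7.7 = 1.094 m.
From Manning's equation, S = [nQ / (1 A R^(2/3))]² = [0.033 × 8.99 / (1 × 8.427 × 1.094^(2/3))]² = 0.0011.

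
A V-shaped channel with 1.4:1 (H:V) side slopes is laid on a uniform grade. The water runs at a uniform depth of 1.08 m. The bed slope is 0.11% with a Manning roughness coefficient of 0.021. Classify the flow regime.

For a triangular section with side slope z = 1.4: A = zy² = 1.4×1.08² = 1.633 m²; P = 2y√(1+z²) = 2×1.08×1.72 = 3.716 m.
Hydraulic radius R = A/P = 1.633/3.716 = 0.4394 m.
V = (1/n) R^(2/3) √S = (1/0.021) × 0.4394^(2/3) × √0.0011 = 0.9128 m/s. Hydraulic depth D_h = A/T = 1.633/3.024 = 0.54 m.
Froude number Fr = V/√(g·D_h) = 0.9128/√(9.81×0.54) = 0.397, which is less than 1, so the flow is subcritical.

subcritical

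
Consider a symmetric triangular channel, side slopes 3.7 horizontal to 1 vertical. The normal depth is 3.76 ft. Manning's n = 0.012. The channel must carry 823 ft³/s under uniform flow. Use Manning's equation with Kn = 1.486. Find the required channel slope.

For a triangular section with side slope z = 3.7: A = zy² = 3.7×3.76² = 52.31 ft²; P = 2y√(1+z²) = 2×3.76×3.833 = 28.82 ft.
Hydraulic radius R = A/P = 52.31/28.82 = 1.815 ft.
From Manning's equation, S = [nQ / (1.486 A R^(2/3))]² = [0.012 × 823 / (1.486 × 52.31 × 1.815^(2/3))]² = 0.00729.

S = 0.00729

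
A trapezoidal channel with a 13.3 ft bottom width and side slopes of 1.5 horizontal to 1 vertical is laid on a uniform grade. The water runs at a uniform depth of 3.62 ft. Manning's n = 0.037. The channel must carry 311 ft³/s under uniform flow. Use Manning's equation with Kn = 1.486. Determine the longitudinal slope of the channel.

With bottom width b = 13.3 ft and side slope z = 1.5: A = (b + zy)y = (13.3 + 1.5×3.62)×3.62 = 67.8 ft²; P = b + 2y√(1+z²) = 13.3 + 2×3.62×1.803 = 26.35 ft.
Hydraulic radius R = A/P = 67.8/26.35 = 2.573 ft.
From Manning's equation, S = [nQ / (1.486 A R^(2/3))]² = [0.037 × 311 / (1.486 × 67.8 × 2.573^(2/3))]² = 0.0037.

S = 0.0037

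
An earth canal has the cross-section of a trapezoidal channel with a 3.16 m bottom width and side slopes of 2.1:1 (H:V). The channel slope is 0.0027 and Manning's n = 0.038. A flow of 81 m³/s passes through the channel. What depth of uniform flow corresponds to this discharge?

Manning's equation rearranged: A R^(2/3) = nQ / (1·√S) = 0.038 × 81 / (√0.0027) = 59.24.
At y = 4.09 m: A R^(2/3) = 80.44 — high.
At y = 2.55 m: A R^(2/3) = 27.76 — low.
At y = 3.58 m: A R^(2/3) = 59.24 — ≈ 59.24.

y_n = 3.58 m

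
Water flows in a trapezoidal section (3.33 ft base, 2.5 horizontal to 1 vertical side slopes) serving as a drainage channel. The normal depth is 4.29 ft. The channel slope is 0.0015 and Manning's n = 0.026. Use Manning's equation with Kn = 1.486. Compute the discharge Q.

Q = 231 ft³/s

With bottom width b = 3.33 ft and side slope z = 2.5: A = (b + zy)y = (3.33 + 2.5×4.29)×4.29 = 60.3 ft²; P = b + 2y√(1+z²) = 3.33 + 2×4.29×2.693 = 26.43 ft.
Hydraulic radius R = A/P = 60.3/26.43 = 2.281 ft.
Manning's equation: Q = (1.486/n) A R^(2/3) S^(1/2) = (1.486/0.026) × 60.3 × 2.281^(2/3) × 0.0015^(1/2) = 231 ft³/s.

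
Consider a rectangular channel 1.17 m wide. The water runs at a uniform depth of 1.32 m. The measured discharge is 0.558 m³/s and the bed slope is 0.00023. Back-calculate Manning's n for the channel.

Flow area A = b·y = 1.17 × 1.32 = 1.544 m². Wetted perimeter P = b + 2y = 1.17 + 2×1.32 = 3.81 m.
Hydraulic radius R = A/P = 1.544/3.81 = 0.4054 m.
Rearranging Manning's equation: n = (1/Q) A R^(2/3) S^(1/2) = (1/0.558) × 1.544 × 0.4054^(2/3) × √0.00023 = 0.023.

n = 0.023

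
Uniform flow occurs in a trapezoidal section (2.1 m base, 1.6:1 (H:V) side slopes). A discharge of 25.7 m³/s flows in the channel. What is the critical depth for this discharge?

y_c = 1.67 m

At critical depth, Q² T / (g A³) = 1, i.e. A³/T = Q²/g = 25.7²/9.81 = 67.33.
Try y = 1.28 m: A³/T = 24.16 — too small.
Try y = 1.84 m: A³/T = 100.1 — too large.
Try y = 1.67 m: A³/T = 67.99 — ≈ 67.33.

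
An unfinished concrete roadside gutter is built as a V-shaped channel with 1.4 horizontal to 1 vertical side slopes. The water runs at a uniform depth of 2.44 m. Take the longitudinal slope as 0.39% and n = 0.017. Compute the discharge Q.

For a triangular section with side slope z = 1.4: A = zy² = 1.4×2.44² = 8.335 m²; P = 2y√(1+z²) = 2×2.44×1.72 = 8.396 m.
Hydraulic radius R = A/P = 8.335/8.396 = 0.9928 m.
Manning's equation: Q = (1/n) A R^(2/3) S^(1/2) = (1/0.017) × 8.335 × 0.9928^(2/3) × 0.0039^(1/2) = 30.5 m³/s.

Q = 30.5 m³/s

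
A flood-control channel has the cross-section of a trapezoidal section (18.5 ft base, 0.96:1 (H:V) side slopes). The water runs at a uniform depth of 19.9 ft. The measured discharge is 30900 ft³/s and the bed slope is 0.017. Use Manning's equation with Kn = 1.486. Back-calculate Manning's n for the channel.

With bottom width b = 18.5 ft and side slope z = 0.96: A = (b + zy)y = (18.5 + 0.96×19.9)×19.9 = 748.3 ft²; P = b + 2y√(1+z²) = 18.5 + 2×19.9×1.386 = 73.67 ft.
Hydraulic radius R = A/P = 748.3/73.67 = 10.16 ft.
Rearranging Manning's equation: n = (1.486/Q) A R^(2/3) S^(1/2) = (1.486/30900) × 748.3 × 10.16^(2/3) × √0.017 = 0.022.

n = 0.022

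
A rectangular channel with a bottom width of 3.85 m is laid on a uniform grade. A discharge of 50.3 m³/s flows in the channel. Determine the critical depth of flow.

For a rectangular channel, critical depth y_c = (q²/g)^(1/3) where q = Q/b = 50.3/3.85 = 13.06 m²/s.
So y_c = (13.06²/9.81)^(1/3) = 2.59 m.

y_c = 2.59 m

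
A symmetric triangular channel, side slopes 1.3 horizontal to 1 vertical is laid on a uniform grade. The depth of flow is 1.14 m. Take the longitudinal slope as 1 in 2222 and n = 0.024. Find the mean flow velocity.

For a triangular section with side slope z = 1.3: A = zy² = 1.3×1.14² = 1.689 m²; P = 2y√(1+z²) = 2×1.14×1.64 = 3.739 m.
Hydraulic radius R = A/P = 1.689/3.739 = 0.4518 m.
From Manning's equation, V = (1/n) R^(2/3) S^(1/2) = (1/0.024) × 0.4518^(2/3) × 0.00045^(1/2) = 0.52 m/s.

V = 0.52 m/s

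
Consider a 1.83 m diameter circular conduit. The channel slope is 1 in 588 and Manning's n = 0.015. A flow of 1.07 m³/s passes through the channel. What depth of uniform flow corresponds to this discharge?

Manning's equation rearranged: A R^(2/3) = nQ / (1·√S) = 0.015 × 1.07 / (√0.001701) = 0.3892.
At y = 0.551 m: A R^(2/3) = 0.308 — too small.
At y = 0.731 m: A R^(2/3) = 0.5249 — too large.
At y = 0.623 m: A R^(2/3) = 0.3897 — close enough.

y_n = 0.623 m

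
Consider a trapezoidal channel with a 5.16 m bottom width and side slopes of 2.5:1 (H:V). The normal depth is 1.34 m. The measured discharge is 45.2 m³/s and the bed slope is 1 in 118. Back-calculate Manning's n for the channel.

n = 0.022

With bottom width b = 5.16 m and side slope z = 2.5: A = (b + zy)y = (5.16 + 2.5×1.34)×1.34 = 11.4 m²; P = b + 2y√(1+z²) = 5.16 + 2×1.34×2.693 = 12.38 m.
Hydraulic radius R = A/P = 11.4/12.38 = 0.9214 m.
Rearranging Manning's equation: n = (1/Q) A R^(2/3) S^(1/2) = (1/45.2) × 11.4 × 0.9214^(2/3) × √0.008475 = 0.022.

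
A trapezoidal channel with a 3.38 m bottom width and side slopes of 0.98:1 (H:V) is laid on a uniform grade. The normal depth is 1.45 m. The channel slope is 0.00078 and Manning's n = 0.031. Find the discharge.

Q = 6 m³/s

With bottom width b = 3.38 m and side slope z = 0.98: A = (b + zy)y = (3.38 + 0.98×1.45)×1.45 = 6.961 m²; P = b + 2y√(1+z²) = 3.38 + 2×1.45×1.4 = 7.44 m.
Hydraulic radius R = A/P = 6.961/7.44 = 0.9356 m.
Manning's equation: Q = (1/n) A R^(2/3) S^(1/2) = (1/0.031) × 6.961 × 0.9356^(2/3) × 0.00078^(1/2) = 6 m³/s.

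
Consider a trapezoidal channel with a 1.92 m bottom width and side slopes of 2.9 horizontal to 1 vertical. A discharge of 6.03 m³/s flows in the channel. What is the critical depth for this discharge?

At critical depth, Q² T / (g A³) = 1, i.e. A³/T = Q²/g = 6.03²/9.81 = 3.707.
At y = 0.79 m: A³/T = 5.662 — high.
At y = 0.526 m: A³/T = 1.197 — low.
At y = 0.709 m: A³/T = 3.714 — ≈ 3.707.

y_c = 0.709 m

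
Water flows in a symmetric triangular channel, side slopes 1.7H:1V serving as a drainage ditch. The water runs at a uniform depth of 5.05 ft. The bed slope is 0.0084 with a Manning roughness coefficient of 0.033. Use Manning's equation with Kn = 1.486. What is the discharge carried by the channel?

Q = 300 ft³/s

For a triangular section with side slope z = 1.7: A = zy² = 1.7×5.05² = 43.35 ft²; P = 2y√(1+z²) = 2×5.05×1.972 = 19.92 ft.
Hydraulic radius R = A/P = 43.35/19.92 = 2.176 ft.
Manning's equation: Q = (1.486/n) A R^(2/3) S^(1/2) = (1.486/0.033) × 43.35 × 2.176^(2/3) × 0.0084^(1/2) = 300 ft³/s.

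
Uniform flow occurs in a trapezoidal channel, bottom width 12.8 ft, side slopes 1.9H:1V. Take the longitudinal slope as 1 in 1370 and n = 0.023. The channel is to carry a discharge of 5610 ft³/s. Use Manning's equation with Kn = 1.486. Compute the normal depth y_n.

Manning's equation rearranged: A R^(2/3) = nQ / (1.486·√S) = 0.023 × 5610 / (1.486 × √0.0007299) = 3214.
Try y = 21.5 ft: A R^(2/3) = 5696 — too large.
Try y = 14.5 ft: A R^(2/3) = 2300 — too small.
Try y = 16.8 ft: A R^(2/3) = 3213 — close enough.

y_n = 16.8 ft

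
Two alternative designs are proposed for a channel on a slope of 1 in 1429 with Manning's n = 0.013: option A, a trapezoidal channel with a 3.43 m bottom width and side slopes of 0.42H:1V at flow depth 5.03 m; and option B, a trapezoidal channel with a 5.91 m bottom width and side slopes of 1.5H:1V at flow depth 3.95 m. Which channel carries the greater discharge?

channel B

Channel A: With bottom width b = 3.43 m and side slope z = 0.42: A = (b + zy)y = (3.43 + 0.42×5.03)×5.03 = 27.88 m²; P = b + 2y√(1+z²) = 3.43 + 2×5.03×1.085 = 14.34 m. Hydraulic radius R = A/P = 27.88/14.34 = 1.944 m. Q_A = (1/0.013)·27.88·1.944^(2/3)·√0.0006998 = 88.37 m³/s.
Channel B: With bottom width b = 5.91 m and side slope z = 1.5: A = (b + zy)y = (5.91 + 1.5×3.95)×3.95 = 46.75 m²; P = b + 2y√(1+z²) = 5.91 + 2×3.95×1.803 = 20.15 m. Hydraulic radius R = A/P = 46.75/20.15 = 2.32 m. Q_B = (1/0.013)·46.75·2.32^(2/3)·√0.0006998 = 166.7 m³/s.
Q_A = 88.37 m³/s vs Q_B = 166.7 m³/s, so channel B carries more.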